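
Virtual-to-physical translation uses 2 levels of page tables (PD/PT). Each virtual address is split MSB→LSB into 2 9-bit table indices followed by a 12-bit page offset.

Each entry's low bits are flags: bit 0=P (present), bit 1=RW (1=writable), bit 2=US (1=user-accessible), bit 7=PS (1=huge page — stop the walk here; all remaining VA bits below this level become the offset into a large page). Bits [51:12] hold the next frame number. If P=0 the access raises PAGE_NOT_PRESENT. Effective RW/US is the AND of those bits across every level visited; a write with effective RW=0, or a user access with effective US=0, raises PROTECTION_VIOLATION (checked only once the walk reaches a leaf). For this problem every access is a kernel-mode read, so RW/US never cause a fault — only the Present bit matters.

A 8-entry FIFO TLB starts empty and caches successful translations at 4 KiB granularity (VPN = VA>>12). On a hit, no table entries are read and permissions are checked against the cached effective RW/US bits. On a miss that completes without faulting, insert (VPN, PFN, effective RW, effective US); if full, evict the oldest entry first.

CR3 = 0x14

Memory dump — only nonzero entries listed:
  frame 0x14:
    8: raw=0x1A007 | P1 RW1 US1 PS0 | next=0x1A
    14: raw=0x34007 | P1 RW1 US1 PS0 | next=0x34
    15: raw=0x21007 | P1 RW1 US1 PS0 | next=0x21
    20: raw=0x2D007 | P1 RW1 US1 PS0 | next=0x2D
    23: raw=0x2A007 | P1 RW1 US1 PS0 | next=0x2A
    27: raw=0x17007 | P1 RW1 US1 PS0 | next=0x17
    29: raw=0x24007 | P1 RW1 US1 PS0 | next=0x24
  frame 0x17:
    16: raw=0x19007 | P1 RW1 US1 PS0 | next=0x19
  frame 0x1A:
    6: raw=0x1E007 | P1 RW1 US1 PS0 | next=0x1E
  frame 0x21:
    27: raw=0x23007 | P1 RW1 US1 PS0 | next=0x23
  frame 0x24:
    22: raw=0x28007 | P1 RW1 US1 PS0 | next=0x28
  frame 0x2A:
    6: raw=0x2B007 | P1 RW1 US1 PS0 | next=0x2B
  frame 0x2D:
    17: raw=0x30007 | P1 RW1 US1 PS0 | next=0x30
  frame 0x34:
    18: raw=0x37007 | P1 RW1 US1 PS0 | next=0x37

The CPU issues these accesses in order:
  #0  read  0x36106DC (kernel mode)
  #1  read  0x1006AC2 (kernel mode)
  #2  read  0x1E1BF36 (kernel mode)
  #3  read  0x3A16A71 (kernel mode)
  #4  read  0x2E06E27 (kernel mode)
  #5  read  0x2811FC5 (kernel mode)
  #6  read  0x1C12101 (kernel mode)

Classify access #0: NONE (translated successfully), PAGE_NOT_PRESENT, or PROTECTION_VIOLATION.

Per-access translation:
#0 VA=0x36106DC (r,kernel):
  L0: frame=0x14 idx=27 entry=0x17007 [P=1 RW=1 US=1 PS=0]
  L1: frame=0x17 idx=16 entry=0x19007 [P=1 RW=1 US=1 PS=0]
  ⇒ phys 0x196DC  [2 reads]
#1 VA=0x1006AC2 (r,kernel):
  L0: frame=0x14 idx=8 entry=0x1A007 [P=1 RW=1 US=1 PS=0]
  L1: frame=0x1A idx=6 entry=0x1E007 [P=1 RW=1 US=1 PS=0]
  ⇒ phys 0x1EAC2  [2 reads]
#2 VA=0x1E1BF36 (r,kernel):
  L0: frame=0x14 idx=15 entry=0x21007 [P=1 RW=1 US=1 PS=0]
  L1: frame=0x21 idx=27 entry=0x23007 [P=1 RW=1 US=1 PS=0]
  ⇒ phys 0x23F36  [2 reads]
#3 VA=0x3A16A71 (r,kernel):
  L0: frame=0x14 idx=29 entry=0x24007 [P=1 RW=1 US=1 PS=0]
  L1: frame=0x24 idx=22 entry=0x28007 [P=1 RW=1 US=1 PS=0]
  ⇒ phys 0x28A71  [2 reads]
#4 VA=0x2E06E27 (r,kernel):
  L0: frame=0x14 idx=23 entry=0x2A007 [P=1 RW=1 US=1 PS=0]
  L1: frame=0x2A idx=6 entry=0x2B007 [P=1 RW=1 US=1 PS=0]
  ⇒ phys 0x2BE27  [2 reads]
#5 VA=0x2811FC5 (r,kernel):
  L0: frame=0x14 idx=20 entry=0x2D007 [P=1 RW=1 US=1 PS=0]
  L1: frame=0x2D idx=17 entry=0x30007 [P=1 RW=1 US=1 PS=0]
  ⇒ phys 0x30FC5  [2 reads]
#6 VA=0x1C12101 (r,kernel):
  L0: frame=0x14 idx=14 entry=0x34007 [P=1 RW=1 US=1 PS=0]
  L1: frame=0x34 idx=18 entry=0x37007 [P=1 RW=1 US=1 PS=0]
  ⇒ phys 0x37101  [2 reads]

Access #0 fault: NONE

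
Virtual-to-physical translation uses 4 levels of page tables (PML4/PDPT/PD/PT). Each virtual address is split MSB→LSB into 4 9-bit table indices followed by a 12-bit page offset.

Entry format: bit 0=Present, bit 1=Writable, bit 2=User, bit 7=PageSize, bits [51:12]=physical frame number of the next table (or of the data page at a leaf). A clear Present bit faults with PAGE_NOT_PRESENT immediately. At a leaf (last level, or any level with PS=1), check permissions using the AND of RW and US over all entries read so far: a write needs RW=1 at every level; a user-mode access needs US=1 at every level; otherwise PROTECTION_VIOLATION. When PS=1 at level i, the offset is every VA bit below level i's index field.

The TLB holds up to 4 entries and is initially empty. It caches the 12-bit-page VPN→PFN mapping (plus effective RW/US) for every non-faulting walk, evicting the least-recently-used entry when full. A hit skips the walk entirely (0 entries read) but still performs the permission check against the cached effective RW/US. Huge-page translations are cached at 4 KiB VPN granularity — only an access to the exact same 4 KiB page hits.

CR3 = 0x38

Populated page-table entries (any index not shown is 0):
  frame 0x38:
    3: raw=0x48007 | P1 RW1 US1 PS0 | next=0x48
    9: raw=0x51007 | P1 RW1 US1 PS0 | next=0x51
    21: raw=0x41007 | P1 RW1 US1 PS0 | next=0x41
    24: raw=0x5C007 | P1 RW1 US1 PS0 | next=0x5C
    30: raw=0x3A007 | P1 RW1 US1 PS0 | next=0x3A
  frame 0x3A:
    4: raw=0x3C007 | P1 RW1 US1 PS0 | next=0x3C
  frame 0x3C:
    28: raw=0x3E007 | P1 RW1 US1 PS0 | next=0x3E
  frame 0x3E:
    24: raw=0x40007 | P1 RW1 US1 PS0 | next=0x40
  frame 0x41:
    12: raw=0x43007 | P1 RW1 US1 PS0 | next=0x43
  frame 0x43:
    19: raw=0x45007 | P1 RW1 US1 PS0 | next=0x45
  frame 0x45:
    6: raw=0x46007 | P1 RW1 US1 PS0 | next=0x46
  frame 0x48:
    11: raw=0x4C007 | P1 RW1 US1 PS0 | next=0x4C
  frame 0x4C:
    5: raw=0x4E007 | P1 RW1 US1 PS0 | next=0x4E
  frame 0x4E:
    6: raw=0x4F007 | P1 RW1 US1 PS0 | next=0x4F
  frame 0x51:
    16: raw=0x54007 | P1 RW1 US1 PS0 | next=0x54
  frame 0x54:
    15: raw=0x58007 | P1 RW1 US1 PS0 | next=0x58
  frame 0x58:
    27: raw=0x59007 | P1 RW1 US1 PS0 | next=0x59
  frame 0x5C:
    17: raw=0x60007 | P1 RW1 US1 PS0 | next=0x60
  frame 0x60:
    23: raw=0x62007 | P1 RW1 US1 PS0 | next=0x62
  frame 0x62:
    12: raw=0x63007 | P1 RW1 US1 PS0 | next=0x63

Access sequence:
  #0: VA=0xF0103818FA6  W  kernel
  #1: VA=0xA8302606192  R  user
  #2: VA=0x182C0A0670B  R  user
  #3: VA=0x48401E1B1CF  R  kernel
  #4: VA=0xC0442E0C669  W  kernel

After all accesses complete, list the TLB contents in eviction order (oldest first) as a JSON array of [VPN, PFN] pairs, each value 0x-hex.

Per-access translation:
#0 VA=0xF0103818FA6 (w,kernel):
  L0: frame=0x38 idx=30 entry=0x3A007 [P=1 RW=1 US=1 PS=0]
  L1: frame=0x3A idx=4 entry=0x3C007 [P=1 RW=1 US=1 PS=0]
  L2: frame=0x3C idx=28 entry=0x3E007 [P=1 RW=1 US=1 PS=0]
  L3: frame=0x3E idx=24 entry=0x40007 [P=1 RW=1 US=1 PS=0]
  → PA=0x40FA6  (4 entries read)
#1 VA=0xA8302606192 (r,user):
  L0: frame=0x38 idx=21 entry=0x41007 [P=1 RW=1 US=1 PS=0]
  L1: frame=0x41 idx=12 entry=0x43007 [P=1 RW=1 US=1 PS=0]
  L2: frame=0x43 idx=19 entry=0x45007 [P=1 RW=1 US=1 PS=0]
  L3: frame=0x45 idx=6 entry=0x46007 [P=1 RW=1 US=1 PS=0]
  → PA=0x46192  (4 entries read)
#2 VA=0x182C0A0670B (r,user):
  L0: frame=0x38 idx=3 entry=0x48007 [P=1 RW=1 US=1 PS=0]
  L1: frame=0x48 idx=11 entry=0x4C007 [P=1 RW=1 US=1 PS=0]
  L2: frame=0x4C idx=5 entry=0x4E007 [P=1 RW=1 US=1 PS=0]
  L3: frame=0x4E idx=6 entry=0x4F007 [P=1 RW=1 US=1 PS=0]
  → PA=0x4F70B  (4 entries read)
#3 VA=0x48401E1B1CF (r,kernel):
  L0: frame=0x38 idx=9 entry=0x51007 [P=1 RW=1 US=1 PS=0]
  L1: frame=0x51 idx=16 entry=0x54007 [P=1 RW=1 US=1 PS=0]
  L2: frame=0x54 idx=15 entry=0x58007 [P=1 RW=1 US=1 PS=0]
  L3: frame=0x58 idx=27 entry=0x59007 [P=1 RW=1 US=1 PS=0]
  → PA=0x591CF  (4 entries read)
#4 VA=0xC0442E0C669 (w,kernel):
  L0: frame=0x38 idx=24 entry=0x5C007 [P=1 RW=1 US=1 PS=0]
  L1: frame=0x5C idx=17 entry=0x60007 [P=1 RW=1 US=1 PS=0]
  L2: frame=0x60 idx=23 entry=0x62007 [P=1 RW=1 US=1 PS=0]
  L3: frame=0x62 idx=12 entry=0x63007 [P=1 RW=1 US=1 PS=0]
  → PA=0x63669  (4 entries read)

TLB: [["0xA8302606", "0x46"], ["0x182C0A06", "0x4F"], ["0x48401E1B", "0x59"], ["0xC0442E0C", "0x63"]]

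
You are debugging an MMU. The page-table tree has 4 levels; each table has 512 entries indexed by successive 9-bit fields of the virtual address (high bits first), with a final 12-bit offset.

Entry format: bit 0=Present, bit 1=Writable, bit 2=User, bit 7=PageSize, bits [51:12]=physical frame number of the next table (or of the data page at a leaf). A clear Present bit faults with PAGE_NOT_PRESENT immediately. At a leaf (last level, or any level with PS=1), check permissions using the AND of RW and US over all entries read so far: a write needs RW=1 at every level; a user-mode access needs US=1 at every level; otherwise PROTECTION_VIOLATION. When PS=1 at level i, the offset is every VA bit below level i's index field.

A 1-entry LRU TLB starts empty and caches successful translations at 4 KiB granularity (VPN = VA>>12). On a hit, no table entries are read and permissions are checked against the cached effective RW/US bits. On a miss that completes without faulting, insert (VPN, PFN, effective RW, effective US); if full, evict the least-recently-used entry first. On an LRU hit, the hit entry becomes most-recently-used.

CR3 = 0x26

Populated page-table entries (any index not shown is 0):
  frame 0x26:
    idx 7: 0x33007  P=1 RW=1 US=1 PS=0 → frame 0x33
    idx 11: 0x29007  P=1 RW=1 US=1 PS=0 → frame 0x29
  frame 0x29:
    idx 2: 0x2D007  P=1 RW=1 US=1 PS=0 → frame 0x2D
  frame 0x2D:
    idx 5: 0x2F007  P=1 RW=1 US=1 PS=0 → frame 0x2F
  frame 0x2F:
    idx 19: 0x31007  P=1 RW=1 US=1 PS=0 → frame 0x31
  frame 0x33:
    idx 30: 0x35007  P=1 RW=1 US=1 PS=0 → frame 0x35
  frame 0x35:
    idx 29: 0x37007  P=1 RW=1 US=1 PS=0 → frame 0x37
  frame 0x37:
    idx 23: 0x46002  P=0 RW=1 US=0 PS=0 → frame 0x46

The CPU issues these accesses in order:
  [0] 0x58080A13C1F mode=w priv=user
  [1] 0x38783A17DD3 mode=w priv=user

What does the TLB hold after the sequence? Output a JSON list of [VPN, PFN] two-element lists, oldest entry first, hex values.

Per-access translation:
#0 VA=0x58080A13C1F (w,user):
  [0] read 0x26 idx=11: raw=0x29007 flags P=1 W=1 U=1 S=0
  [1] read 0x29 idx=2: raw=0x2D007 flags P=1 W=1 U=1 S=0
  [2] read 0x2D idx=5: raw=0x2F007 flags P=1 W=1 U=1 S=0
  [3] read 0x2F idx=19: raw=0x31007 flags P=1 W=1 U=1 S=0
  ✓ 0x31C1F  — 4 lookups
#1 VA=0x38783A17DD3 (w,user):
  [0] read 0x26 idx=7: raw=0x33007 flags P=1 W=1 U=1 S=0
  [1] read 0x33 idx=30: raw=0x35007 flags P=1 W=1 U=1 S=0
  [2] read 0x35 idx=29: raw=0x37007 flags P=1 W=1 U=1 S=0
  [3] read 0x37 idx=23: raw=0x46002 flags P=0 W=1 U=0 S=0
  ✗ PAGE_NOT_PRESENT  [4 reads]

TLB: [["0x58080A13", "0x31"]]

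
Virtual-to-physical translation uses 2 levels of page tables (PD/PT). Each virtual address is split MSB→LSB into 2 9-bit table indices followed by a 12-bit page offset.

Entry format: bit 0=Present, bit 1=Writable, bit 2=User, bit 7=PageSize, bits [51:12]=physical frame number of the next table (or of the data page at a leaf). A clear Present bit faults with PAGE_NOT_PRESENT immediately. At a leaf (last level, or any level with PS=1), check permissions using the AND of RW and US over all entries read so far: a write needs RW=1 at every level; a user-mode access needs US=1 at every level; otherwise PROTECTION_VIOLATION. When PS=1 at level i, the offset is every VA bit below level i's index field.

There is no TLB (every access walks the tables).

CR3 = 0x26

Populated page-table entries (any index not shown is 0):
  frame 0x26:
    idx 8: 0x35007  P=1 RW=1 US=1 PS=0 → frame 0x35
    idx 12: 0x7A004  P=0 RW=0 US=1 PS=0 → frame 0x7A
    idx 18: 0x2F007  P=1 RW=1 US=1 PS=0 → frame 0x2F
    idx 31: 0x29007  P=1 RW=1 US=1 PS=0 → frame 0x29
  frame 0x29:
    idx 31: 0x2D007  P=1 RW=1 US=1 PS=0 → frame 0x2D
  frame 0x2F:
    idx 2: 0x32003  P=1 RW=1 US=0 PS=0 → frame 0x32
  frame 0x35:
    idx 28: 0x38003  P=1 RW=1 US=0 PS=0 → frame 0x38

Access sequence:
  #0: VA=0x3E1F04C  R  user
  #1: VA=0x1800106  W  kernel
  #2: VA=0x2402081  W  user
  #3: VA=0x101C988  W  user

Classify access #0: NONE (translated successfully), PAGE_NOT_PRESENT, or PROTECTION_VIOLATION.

Per-access translation:
#0 VA=0x3E1F04C (r,user):
  lvl0: tbl 0x26, slot 31 ⇒ 0x29007 (P1/RW1/US1/PS0)
  lvl1: tbl 0x29, slot 31 ⇒ 0x2D007 (P1/RW1/US1/PS0)
  ⇒ phys 0x2D04C  [2 reads]
#1 VA=0x1800106 (w,kernel):
  lvl0: tbl 0x26, slot 12 ⇒ 0x7A004 (P0/RW0/US1/PS0)
  ✗ PAGE_NOT_PRESENT  [1 reads]
#2 VA=0x2402081 (w,user):
  lvl0: tbl 0x26, slot 18 ⇒ 0x2F007 (P1/RW1/US1/PS0)
  lvl1: tbl 0x2F, slot 2 ⇒ 0x32003 (P1/RW1/US0/PS0)
  ✗ PROTECTION_VIOLATION  [2 reads]
#3 VA=0x101C988 (w,user):
  lvl0: tbl 0x26, slot 8 ⇒ 0x35007 (P1/RW1/US1/PS0)
  lvl1: tbl 0x35, slot 28 ⇒ 0x38003 (P1/RW1/US0/PS0)
  ✗ PROTECTION_VIOLATION  [2 reads]

Access #0 fault: NONE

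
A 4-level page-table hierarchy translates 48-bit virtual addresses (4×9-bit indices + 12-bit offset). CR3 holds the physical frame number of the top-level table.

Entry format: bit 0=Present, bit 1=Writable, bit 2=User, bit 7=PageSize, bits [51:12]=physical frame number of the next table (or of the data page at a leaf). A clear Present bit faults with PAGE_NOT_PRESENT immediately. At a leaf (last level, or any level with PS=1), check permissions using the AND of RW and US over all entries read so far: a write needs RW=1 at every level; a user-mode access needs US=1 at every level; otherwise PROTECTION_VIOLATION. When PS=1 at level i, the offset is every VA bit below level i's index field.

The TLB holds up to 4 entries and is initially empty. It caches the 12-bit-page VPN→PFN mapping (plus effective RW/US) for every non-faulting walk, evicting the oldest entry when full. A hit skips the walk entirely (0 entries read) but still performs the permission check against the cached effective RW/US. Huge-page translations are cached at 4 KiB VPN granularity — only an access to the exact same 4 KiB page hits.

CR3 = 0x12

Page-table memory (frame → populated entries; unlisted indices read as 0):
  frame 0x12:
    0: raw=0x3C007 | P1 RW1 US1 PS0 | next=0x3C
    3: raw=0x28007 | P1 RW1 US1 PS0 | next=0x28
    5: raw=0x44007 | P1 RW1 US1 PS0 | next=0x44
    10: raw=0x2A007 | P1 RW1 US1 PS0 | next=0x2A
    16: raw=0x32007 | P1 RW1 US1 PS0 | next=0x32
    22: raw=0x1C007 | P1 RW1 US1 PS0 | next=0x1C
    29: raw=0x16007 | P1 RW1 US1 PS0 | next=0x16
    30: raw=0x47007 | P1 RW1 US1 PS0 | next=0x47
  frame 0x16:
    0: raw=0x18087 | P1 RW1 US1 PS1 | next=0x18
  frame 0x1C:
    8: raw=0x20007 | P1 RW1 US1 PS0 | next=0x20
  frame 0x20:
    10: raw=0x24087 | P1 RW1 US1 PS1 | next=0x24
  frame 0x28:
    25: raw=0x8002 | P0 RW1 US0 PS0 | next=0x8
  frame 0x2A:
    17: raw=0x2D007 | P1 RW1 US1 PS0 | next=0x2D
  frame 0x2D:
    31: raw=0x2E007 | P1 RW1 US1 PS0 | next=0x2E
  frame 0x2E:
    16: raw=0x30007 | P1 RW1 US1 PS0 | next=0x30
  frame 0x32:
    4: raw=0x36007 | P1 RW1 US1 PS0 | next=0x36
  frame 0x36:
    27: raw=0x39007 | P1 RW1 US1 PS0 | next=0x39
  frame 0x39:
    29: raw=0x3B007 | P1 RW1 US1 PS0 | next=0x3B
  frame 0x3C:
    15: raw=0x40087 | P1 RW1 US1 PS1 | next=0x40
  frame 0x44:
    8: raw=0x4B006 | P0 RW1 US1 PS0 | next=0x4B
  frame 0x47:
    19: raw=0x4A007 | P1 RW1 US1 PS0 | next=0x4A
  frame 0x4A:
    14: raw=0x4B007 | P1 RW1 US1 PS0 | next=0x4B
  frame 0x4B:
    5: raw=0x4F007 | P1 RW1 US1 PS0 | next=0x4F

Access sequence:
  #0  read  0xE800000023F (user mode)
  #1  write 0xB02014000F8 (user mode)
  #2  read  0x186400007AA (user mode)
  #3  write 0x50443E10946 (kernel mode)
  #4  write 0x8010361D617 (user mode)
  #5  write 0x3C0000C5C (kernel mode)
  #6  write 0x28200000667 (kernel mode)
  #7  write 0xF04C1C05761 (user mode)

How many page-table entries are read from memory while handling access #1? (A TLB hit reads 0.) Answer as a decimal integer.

Trace:
#0 VA=0xE800000023F (r,user):
  L0: frame=0x12 idx=29 entry=0x16007 [P=1 RW=1 US=1 PS=0]
  L1: frame=0x16 idx=0 entry=0x18087 [P=1 RW=1 US=1 PS=1]
  ⇒ phys 0x1823F (huge @L1)  [2 reads]
#1 VA=0xB02014000F8 (w,user):
  L0: frame=0x12 idx=22 entry=0x1C007 [P=1 RW=1 US=1 PS=0]
  L1: frame=0x1C idx=8 entry=0x20007 [P=1 RW=1 US=1 PS=0]
  L2: frame=0x20 idx=10 entry=0x24087 [P=1 RW=1 US=1 PS=1]
  ⇒ phys 0x240F8 (huge @L2)  [3 reads]
#2 VA=0x186400007AA (r,user):
  L0: frame=0x12 idx=3 entry=0x28007 [P=1 RW=1 US=1 PS=0]
  L1: frame=0x28 idx=25 entry=0x8002 [P=0 RW=1 US=0 PS=0]
  → PAGE_NOT_PRESENT  (2 entries read)
#3 VA=0x50443E10946 (w,kernel):
  L0: frame=0x12 idx=10 entry=0x2A007 [P=1 RW=1 US=1 PS=0]
  L1: frame=0x2A idx=17 entry=0x2D007 [P=1 RW=1 US=1 PS=0]
  L2: frame=0x2D idx=31 entry=0x2E007 [P=1 RW=1 US=1 PS=0]
  L3: frame=0x2E idx=16 entry=0x30007 [P=1 RW=1 US=1 PS=0]
  ⇒ phys 0x30946  [4 reads]
#4 VA=0x8010361D617 (w,user):
  L0: frame=0x12 idx=16 entry=0x32007 [P=1 RW=1 US=1 PS=0]
  L1: frame=0x32 idx=4 entry=0x36007 [P=1 RW=1 US=1 PS=0]
  L2: frame=0x36 idx=27 entry=0x39007 [P=1 RW=1 US=1 PS=0]
  L3: frame=0x39 idx=29 entry=0x3B007 [P=1 RW=1 US=1 PS=0]
  ⇒ phys 0x3B617  [4 reads]
#5 VA=0x3C0000C5C (w,kernel):
  L0: frame=0x12 idx=0 entry=0x3C007 [P=1 RW=1 US=1 PS=0]
  L1: frame=0x3C idx=15 entry=0x40087 [P=1 RW=1 US=1 PS=1]
  ⇒ phys 0x40C5C (huge @L1)  [2 reads]
#6 VA=0x28200000667 (w,kernel):
  L0: frame=0x12 idx=5 entry=0x44007 [P=1 RW=1 US=1 PS=0]
  L1: frame=0x44 idx=8 entry=0x4B006 [P=0 RW=1 US=1 PS=0]
  → PAGE_NOT_PRESENT  (2 entries read)
#7 VA=0xF04C1C05761 (w,user):
  L0: frame=0x12 idx=30 entry=0x47007 [P=1 RW=1 US=1 PS=0]
  L1: frame=0x47 idx=19 entry=0x4A007 [P=1 RW=1 US=1 PS=0]
  L2: frame=0x4A idx=14 entry=0x4B007 [P=1 RW=1 US=1 PS=0]
  L3: frame=0x4B idx=5 entry=0x4F007 [P=1 RW=1 US=1 PS=0]
  ⇒ phys 0x4F761  [4 reads]

Entries read for #1: 3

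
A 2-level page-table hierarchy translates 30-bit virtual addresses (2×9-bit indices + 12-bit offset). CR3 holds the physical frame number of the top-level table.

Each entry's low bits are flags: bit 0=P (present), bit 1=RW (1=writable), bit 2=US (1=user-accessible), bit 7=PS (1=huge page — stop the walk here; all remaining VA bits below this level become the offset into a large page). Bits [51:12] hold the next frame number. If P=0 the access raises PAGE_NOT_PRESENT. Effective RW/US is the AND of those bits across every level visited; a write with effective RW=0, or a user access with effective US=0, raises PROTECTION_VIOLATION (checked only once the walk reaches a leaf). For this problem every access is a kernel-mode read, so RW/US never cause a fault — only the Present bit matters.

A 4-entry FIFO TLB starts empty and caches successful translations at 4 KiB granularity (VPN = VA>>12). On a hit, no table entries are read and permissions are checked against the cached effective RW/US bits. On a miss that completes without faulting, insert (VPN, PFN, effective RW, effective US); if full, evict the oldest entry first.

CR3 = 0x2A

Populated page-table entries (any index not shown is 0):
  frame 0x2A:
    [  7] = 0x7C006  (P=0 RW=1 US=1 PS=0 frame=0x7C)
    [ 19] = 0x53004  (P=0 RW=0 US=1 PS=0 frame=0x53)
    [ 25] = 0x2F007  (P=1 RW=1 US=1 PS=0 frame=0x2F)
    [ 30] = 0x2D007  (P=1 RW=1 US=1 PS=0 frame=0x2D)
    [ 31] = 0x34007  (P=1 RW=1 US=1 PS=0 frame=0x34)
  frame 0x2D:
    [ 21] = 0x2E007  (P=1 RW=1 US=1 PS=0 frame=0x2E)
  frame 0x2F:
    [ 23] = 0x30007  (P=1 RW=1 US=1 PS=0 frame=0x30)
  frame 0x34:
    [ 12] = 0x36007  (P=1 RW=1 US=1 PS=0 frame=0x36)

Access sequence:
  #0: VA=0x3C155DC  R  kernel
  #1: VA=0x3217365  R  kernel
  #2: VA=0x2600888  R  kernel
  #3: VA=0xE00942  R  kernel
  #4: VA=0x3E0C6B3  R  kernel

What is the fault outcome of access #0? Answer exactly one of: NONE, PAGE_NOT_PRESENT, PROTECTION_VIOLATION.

Walk each access:
#0 VA=0x3C155DC (r,kernel):
  L0 @0x2A[30] → 0x2D007  P=1,RW=1,US=1,PS=0
  L1 @0x2D[21] → 0x2E007  P=1,RW=1,US=1,PS=0
  → PA=0x2E5DC  (2 entries read)
#1 VA=0x3217365 (r,kernel):
  L0 @0x2A[25] → 0x2F007  P=1,RW=1,US=1,PS=0
  L1 @0x2F[23] → 0x30007  P=1,RW=1,US=1,PS=0
  → PA=0x30365  (2 entries read)
#2 VA=0x2600888 (r,kernel):
  L0 @0x2A[19] → 0x53004  P=0,RW=0,US=1,PS=0
  ⇒ fault: PAGE_NOT_PRESENT  — 1 lookups
#3 VA=0xE00942 (r,kernel):
  L0 @0x2A[7] → 0x7C006  P=0,RW=1,US=1,PS=0
  ⇒ fault: PAGE_NOT_PRESENT  — 1 lookups
#4 VA=0x3E0C6B3 (r,kernel):
  L0 @0x2A[31] → 0x34007  P=1,RW=1,US=1,PS=0
  L1 @0x34[12] → 0x36007  P=1,RW=1,US=1,PS=0
  → PA=0x366B3  (2 entries read)

Access #0 fault: NONE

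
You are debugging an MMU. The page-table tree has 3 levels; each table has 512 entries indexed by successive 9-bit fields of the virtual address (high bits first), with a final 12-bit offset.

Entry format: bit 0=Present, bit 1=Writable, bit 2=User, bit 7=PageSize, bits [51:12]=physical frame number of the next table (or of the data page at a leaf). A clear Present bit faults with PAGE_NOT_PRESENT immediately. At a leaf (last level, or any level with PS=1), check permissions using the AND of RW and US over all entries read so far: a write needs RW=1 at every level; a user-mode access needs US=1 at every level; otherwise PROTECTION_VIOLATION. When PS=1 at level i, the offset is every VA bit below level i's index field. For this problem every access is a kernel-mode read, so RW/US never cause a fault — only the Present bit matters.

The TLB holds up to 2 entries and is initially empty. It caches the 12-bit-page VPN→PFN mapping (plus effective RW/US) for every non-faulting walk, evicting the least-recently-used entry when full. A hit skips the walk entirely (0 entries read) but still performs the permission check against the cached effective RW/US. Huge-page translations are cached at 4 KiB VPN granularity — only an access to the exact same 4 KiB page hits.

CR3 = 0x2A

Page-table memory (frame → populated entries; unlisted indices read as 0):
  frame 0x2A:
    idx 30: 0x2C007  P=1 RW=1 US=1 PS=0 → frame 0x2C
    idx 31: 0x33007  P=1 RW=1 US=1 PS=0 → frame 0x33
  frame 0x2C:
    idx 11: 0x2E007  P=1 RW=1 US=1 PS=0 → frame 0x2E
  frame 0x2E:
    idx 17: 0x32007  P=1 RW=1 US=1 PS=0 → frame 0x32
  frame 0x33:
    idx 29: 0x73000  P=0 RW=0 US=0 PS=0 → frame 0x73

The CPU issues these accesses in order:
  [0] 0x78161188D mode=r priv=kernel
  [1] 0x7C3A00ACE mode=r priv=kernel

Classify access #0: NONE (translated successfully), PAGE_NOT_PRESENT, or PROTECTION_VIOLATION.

Walk each access:
#0 VA=0x78161188D (r,kernel):
  L0: frame=0x2A idx=30 entry=0x2C007 [P=1 RW=1 US=1 PS=0]
  L1: frame=0x2C idx=11 entry=0x2E007 [P=1 RW=1 US=1 PS=0]
  L2: frame=0x2E idx=17 entry=0x32007 [P=1 RW=1 US=1 PS=0]
  ✓ 0x3288D  — 3 lookups
#1 VA=0x7C3A00ACE (r,kernel):
  L0: frame=0x2A idx=31 entry=0x33007 [P=1 RW=1 US=1 PS=0]
  L1: frame=0x33 idx=29 entry=0x73000 [P=0 RW=0 US=0 PS=0]
  ⇒ fault: PAGE_NOT_PRESENT  — 2 lookups

Access #0 fault: NONE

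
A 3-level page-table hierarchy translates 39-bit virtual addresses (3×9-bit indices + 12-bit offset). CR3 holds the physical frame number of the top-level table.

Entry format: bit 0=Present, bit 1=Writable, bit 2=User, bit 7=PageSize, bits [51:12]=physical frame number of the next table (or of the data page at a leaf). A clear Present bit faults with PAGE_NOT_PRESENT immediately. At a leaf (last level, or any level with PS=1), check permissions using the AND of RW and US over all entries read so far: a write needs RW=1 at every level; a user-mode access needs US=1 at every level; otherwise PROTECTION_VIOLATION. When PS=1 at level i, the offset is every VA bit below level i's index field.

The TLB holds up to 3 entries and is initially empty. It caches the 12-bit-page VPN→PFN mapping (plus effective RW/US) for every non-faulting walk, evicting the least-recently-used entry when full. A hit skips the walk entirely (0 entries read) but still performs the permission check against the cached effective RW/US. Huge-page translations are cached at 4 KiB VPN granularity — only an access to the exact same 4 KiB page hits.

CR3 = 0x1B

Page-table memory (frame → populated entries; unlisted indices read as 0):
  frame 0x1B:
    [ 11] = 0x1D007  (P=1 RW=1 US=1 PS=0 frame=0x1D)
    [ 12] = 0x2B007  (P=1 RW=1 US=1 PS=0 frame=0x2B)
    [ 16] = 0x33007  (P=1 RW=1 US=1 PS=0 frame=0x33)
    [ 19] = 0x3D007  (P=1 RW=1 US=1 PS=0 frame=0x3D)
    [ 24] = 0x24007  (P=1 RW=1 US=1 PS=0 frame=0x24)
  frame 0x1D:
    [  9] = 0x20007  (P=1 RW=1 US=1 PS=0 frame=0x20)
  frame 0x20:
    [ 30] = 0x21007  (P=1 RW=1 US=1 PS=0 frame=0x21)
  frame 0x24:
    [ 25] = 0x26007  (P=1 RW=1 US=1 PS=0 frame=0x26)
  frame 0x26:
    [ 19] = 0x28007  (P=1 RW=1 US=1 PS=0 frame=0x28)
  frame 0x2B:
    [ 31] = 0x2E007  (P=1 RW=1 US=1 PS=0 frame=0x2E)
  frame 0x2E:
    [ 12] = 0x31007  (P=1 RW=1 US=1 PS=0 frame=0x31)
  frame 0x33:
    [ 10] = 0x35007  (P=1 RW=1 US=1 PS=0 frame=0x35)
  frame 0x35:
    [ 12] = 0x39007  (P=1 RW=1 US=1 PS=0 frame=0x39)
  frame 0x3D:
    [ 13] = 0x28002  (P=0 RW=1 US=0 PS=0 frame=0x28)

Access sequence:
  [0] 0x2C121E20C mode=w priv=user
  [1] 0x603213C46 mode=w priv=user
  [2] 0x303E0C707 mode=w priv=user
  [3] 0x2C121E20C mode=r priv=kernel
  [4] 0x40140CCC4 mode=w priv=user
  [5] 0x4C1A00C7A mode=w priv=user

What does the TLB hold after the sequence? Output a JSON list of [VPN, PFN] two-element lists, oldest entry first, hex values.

Trace:
#0 VA=0x2C121E20C (w,user):
  L0 @0x1B[11] → 0x1D007  P=1,RW=1,US=1,PS=0
  L1 @0x1D[9] → 0x20007  P=1,RW=1,US=1,PS=0
  L2 @0x20[30] → 0x21007  P=1,RW=1,US=1,PS=0
  → PA=0x2120C  (3 entries read)
#1 VA=0x603213C46 (w,user):
  L0 @0x1B[24] → 0x24007  P=1,RW=1,US=1,PS=0
  L1 @0x24[25] → 0x26007  P=1,RW=1,US=1,PS=0
  L2 @0x26[19] → 0x28007  P=1,RW=1,US=1,PS=0
  → PA=0x28C46  (3 entries read)
#2 VA=0x303E0C707 (w,user):
  L0 @0x1B[12] → 0x2B007  P=1,RW=1,US=1,PS=0
  L1 @0x2B[31] → 0x2E007  P=1,RW=1,US=1,PS=0
  L2 @0x2E[12] → 0x31007  P=1,RW=1,US=1,PS=0
  → PA=0x31707  (3 entries read)
#3 VA=0x2C121E20C (r,kernel):
  TLB hit vpn=0x2C121E → PA=0x2120C
#4 VA=0x40140CCC4 (w,user):
  L0 @0x1B[16] → 0x33007  P=1,RW=1,US=1,PS=0
  L1 @0x33[10] → 0x35007  P=1,RW=1,US=1,PS=0
  L2 @0x35[12] → 0x39007  P=1,RW=1,US=1,PS=0
  → PA=0x39CC4  (3 entries read)
#5 VA=0x4C1A00C7A (w,user):
  L0 @0x1B[19] → 0x3D007  P=1,RW=1,US=1,PS=0
  L1 @0x3D[13] → 0x28002  P=0,RW=1,US=0,PS=0
  → PAGE_NOT_PRESENT  (2 entries read)

TLB: [["0x303E0C", "0x31"], ["0x2C121E", "0x21"], ["0x40140C", "0x39"]]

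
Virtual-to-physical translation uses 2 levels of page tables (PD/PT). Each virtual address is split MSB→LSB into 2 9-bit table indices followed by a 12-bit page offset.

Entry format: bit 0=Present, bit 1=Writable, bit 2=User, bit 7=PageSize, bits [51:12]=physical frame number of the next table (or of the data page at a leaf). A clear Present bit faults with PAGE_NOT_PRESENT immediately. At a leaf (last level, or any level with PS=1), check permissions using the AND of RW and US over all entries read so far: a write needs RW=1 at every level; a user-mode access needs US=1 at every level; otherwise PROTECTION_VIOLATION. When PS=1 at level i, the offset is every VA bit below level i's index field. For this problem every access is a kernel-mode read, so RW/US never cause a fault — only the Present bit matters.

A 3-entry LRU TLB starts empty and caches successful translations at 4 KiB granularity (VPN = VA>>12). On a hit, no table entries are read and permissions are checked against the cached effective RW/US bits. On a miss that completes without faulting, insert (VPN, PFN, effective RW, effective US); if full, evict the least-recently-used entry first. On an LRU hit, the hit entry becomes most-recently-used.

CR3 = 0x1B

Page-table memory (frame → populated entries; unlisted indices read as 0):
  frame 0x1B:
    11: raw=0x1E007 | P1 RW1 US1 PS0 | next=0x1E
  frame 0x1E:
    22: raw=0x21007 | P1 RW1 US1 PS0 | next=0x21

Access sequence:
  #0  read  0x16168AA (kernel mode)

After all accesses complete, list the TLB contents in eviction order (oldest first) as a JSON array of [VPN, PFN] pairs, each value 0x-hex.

Trace:
#0 VA=0x16168AA (r,kernel):
  L0 @0x1B[11] → 0x1E007  P=1,RW=1,US=1,PS=0
  L1 @0x1E[22] → 0x21007  P=1,RW=1,US=1,PS=0
  ✓ 0x218AA  — 2 lookups

TLB: [["0x1616", "0x21"]]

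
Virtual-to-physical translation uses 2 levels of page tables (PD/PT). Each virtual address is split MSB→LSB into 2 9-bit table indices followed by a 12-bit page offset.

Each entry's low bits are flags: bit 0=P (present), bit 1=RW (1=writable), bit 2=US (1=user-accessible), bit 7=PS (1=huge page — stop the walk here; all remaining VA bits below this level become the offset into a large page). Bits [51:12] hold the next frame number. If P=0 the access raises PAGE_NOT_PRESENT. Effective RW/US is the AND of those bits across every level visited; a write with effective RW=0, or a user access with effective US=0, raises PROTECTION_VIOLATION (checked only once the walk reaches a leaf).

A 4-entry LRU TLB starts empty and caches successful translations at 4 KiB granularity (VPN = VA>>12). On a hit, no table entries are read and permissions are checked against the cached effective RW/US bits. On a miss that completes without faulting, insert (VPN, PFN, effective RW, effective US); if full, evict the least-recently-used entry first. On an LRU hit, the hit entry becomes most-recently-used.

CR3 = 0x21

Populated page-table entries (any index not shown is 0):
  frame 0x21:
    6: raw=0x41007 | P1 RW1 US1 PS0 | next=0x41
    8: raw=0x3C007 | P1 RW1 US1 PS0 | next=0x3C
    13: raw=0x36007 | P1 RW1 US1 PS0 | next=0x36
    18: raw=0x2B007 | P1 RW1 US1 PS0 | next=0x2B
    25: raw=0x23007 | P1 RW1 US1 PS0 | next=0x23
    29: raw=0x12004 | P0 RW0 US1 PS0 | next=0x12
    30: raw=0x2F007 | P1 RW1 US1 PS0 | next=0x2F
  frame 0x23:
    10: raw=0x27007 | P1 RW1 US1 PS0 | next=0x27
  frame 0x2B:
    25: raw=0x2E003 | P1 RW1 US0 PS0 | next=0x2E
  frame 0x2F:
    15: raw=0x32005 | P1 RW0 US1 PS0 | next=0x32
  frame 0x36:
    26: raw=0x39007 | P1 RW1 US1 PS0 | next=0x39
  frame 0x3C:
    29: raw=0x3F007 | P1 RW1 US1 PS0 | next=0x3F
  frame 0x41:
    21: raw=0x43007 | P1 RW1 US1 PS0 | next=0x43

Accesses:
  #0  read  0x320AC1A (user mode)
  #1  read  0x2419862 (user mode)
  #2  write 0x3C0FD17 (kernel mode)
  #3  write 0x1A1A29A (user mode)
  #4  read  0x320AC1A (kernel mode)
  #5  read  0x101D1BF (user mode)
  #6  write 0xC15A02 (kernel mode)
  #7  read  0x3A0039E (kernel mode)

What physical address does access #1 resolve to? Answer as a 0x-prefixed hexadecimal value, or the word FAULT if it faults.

Walk each access:
#0 VA=0x320AC1A (r,user):
  L0 @0x21[25] → 0x23007  P=1,RW=1,US=1,PS=0
  L1 @0x23[10] → 0x27007  P=1,RW=1,US=1,PS=0
  → PA=0x27C1A  (2 entries read)
#1 VA=0x2419862 (r,user):
  L0 @0x21[18] → 0x2B007  P=1,RW=1,US=1,PS=0
  L1 @0x2B[25] → 0x2E003  P=1,RW=1,US=0,PS=0
  ⇒ fault: PROTECTION_VIOLATION  — 2 lookups
#2 VA=0x3C0FD17 (w,kernel):
  L0 @0x21[30] → 0x2F007  P=1,RW=1,US=1,PS=0
  L1 @0x2F[15] → 0x32005  P=1,RW=0,US=1,PS=0
  ⇒ fault: PROTECTION_VIOLATION  — 2 lookups
#3 VA=0x1A1A29A (w,user):
  L0 @0x21[13] → 0x36007  P=1,RW=1,US=1,PS=0
  L1 @0x36[26] → 0x39007  P=1,RW=1,US=1,PS=0
  → PA=0x3929A  (2 entries read)
#4 VA=0x320AC1A (r,kernel):
  TLB hit vpn=0x320A → PA=0x27C1A
#5 VA=0x101D1BF (r,user):
  L0 @0x21[8] → 0x3C007  P=1,RW=1,US=1,PS=0
  L1 @0x3C[29] → 0x3F007  P=1,RW=1,US=1,PS=0
  → PA=0x3F1BF  (2 entries read)
#6 VA=0xC15A02 (w,kernel):
  L0 @0x21[6] → 0x41007  P=1,RW=1,US=1,PS=0
  L1 @0x41[21] → 0x43007  P=1,RW=1,US=1,PS=0
  → PA=0x43A02  (2 entries read)
#7 VA=0x3A0039E (r,kernel):
  L0 @0x21[29] → 0x12004  P=0,RW=0,US=1,PS=0
  ⇒ fault: PAGE_NOT_PRESENT  — 1 lookups

Access #1 PA: FAULT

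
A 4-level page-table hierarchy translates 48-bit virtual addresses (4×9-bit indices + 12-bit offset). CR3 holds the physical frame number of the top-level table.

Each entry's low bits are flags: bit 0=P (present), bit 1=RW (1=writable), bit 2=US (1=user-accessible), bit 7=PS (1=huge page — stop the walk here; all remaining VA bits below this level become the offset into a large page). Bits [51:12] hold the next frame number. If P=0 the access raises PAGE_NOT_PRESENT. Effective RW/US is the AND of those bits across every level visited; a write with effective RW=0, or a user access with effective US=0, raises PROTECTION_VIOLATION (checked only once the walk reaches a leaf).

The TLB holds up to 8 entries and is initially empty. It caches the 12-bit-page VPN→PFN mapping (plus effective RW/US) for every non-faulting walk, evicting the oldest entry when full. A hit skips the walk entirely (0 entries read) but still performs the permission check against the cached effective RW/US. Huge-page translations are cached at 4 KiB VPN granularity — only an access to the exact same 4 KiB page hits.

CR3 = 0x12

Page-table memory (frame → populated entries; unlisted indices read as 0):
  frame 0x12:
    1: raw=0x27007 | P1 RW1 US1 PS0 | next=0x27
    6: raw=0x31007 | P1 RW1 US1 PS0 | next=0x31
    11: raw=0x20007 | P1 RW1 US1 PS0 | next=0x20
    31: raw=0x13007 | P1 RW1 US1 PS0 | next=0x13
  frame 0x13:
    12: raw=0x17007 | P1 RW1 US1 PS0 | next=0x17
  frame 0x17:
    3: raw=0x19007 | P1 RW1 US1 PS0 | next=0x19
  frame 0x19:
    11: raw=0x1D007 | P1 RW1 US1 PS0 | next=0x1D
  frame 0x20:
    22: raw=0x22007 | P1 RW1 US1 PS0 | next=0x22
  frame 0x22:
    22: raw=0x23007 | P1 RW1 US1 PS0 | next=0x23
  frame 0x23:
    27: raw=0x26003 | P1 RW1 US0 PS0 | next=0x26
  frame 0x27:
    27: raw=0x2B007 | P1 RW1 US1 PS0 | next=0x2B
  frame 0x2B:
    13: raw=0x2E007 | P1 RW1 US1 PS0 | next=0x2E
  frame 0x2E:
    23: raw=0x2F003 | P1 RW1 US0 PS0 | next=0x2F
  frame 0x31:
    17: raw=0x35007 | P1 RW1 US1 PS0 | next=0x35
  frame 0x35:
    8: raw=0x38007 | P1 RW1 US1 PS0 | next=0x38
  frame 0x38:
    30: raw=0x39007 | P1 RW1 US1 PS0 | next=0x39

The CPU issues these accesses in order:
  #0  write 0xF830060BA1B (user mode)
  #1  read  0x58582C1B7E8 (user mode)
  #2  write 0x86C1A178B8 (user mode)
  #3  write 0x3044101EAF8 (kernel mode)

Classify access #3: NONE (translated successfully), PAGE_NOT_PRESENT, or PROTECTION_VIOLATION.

Per-access translation:
#0 VA=0xF830060BA1B (w,user):
  L0 @0x12[31] → 0x13007  P=1,RW=1,US=1,PS=0
  L1 @0x13[12] → 0x17007  P=1,RW=1,US=1,PS=0
  L2 @0x17[3] → 0x19007  P=1,RW=1,US=1,PS=0
  L3 @0x19[11] → 0x1D007  P=1,RW=1,US=1,PS=0
  ✓ 0x1DA1B  — 4 lookups
#1 VA=0x58582C1B7E8 (r,user):
  L0 @0x12[11] → 0x20007  P=1,RW=1,US=1,PS=0
  L1 @0x20[22] → 0x22007  P=1,RW=1,US=1,PS=0
  L2 @0x22[22] → 0x23007  P=1,RW=1,US=1,PS=0
  L3 @0x23[27] → 0x26003  P=1,RW=1,US=0,PS=0
  ✗ PROTECTION_VIOLATION  [4 reads]
#2 VA=0x86C1A178B8 (w,user):
  L0 @0x12[1] → 0x27007  P=1,RW=1,US=1,PS=0
  L1 @0x27[27] → 0x2B007  P=1,RW=1,US=1,PS=0
  L2 @0x2B[13] → 0x2E007  P=1,RW=1,US=1,PS=0
  L3 @0x2E[23] → 0x2F003  P=1,RW=1,US=0,PS=0
  ✗ PROTECTION_VIOLATION  [4 reads]
#3 VA=0x3044101EAF8 (w,kernel):
  L0 @0x12[6] → 0x31007  P=1,RW=1,US=1,PS=0
  L1 @0x31[17] → 0x35007  P=1,RW=1,US=1,PS=0
  L2 @0x35[8] → 0x38007  P=1,RW=1,US=1,PS=0
  L3 @0x38[30] → 0x39007  P=1,RW=1,US=1,PS=0
  ✓ 0x39AF8  — 4 lookups

Access #3 fault: NONE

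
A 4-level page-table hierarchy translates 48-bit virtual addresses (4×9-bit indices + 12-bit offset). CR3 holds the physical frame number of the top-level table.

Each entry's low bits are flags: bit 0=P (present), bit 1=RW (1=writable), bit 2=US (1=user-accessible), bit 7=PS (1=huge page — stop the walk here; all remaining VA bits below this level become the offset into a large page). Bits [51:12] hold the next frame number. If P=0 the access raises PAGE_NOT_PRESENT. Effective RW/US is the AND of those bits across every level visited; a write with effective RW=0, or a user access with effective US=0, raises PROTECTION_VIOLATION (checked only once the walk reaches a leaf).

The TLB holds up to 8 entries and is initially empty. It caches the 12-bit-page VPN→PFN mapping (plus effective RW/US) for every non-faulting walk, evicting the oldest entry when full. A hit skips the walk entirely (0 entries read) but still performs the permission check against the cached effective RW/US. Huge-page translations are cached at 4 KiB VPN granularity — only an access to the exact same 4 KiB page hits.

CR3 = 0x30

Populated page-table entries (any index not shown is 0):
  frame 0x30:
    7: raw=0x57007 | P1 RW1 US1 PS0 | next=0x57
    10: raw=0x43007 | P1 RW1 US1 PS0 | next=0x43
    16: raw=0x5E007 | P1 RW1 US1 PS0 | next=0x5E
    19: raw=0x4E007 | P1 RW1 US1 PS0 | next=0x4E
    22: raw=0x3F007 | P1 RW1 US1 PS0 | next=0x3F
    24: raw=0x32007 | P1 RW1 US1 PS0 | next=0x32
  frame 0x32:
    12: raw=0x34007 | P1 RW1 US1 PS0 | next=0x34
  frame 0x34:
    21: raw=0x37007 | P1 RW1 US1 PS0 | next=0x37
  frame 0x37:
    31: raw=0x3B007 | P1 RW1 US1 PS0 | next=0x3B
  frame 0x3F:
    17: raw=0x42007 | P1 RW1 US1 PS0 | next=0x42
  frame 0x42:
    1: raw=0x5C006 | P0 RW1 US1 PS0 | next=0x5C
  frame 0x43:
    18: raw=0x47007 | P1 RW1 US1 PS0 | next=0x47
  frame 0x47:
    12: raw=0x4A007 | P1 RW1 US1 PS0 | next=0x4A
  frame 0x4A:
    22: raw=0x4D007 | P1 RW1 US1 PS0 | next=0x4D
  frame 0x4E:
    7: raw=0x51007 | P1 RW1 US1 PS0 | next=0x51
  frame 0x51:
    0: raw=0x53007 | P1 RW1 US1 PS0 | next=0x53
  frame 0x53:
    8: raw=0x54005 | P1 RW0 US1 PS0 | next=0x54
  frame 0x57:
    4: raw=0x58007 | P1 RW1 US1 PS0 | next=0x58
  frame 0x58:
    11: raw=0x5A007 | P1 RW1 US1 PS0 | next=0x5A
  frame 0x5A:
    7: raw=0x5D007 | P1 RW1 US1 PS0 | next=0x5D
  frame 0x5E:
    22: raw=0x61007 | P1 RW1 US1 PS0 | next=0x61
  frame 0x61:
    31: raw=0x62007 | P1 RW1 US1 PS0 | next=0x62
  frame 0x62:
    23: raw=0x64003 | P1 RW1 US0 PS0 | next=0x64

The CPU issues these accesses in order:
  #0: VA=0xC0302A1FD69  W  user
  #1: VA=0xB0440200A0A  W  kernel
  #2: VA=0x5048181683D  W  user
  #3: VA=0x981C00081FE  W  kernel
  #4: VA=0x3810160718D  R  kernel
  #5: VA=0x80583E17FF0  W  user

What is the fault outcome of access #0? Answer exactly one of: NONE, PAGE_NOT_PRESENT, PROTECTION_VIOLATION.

Trace:
#0 VA=0xC0302A1FD69 (w,user):
  L0: frame=0x30 idx=24 entry=0x32007 [P=1 RW=1 US=1 PS=0]
  L1: frame=0x32 idx=12 entry=0x34007 [P=1 RW=1 US=1 PS=0]
  L2: frame=0x34 idx=21 entry=0x37007 [P=1 RW=1 US=1 PS=0]
  L3: frame=0x37 idx=31 entry=0x3B007 [P=1 RW=1 US=1 PS=0]
  ✓ 0x3BD69  — 4 lookups
#1 VA=0xB0440200A0A (w,kernel):
  L0: frame=0x30 idx=22 entry=0x3F007 [P=1 RW=1 US=1 PS=0]
  L1: frame=0x3F idx=17 entry=0x42007 [P=1 RW=1 US=1 PS=0]
  L2: frame=0x42 idx=1 entry=0x5C006 [P=0 RW=1 US=1 PS=0]
  ✗ PAGE_NOT_PRESENT  [3 reads]
#2 VA=0x5048181683D (w,user):
  L0: frame=0x30 idx=10 entry=0x43007 [P=1 RW=1 US=1 PS=0]
  L1: frame=0x43 idx=18 entry=0x47007 [P=1 RW=1 US=1 PS=0]
  L2: frame=0x47 idx=12 entry=0x4A007 [P=1 RW=1 US=1 PS=0]
  L3: frame=0x4A idx=22 entry=0x4D007 [P=1 RW=1 US=1 PS=0]
  ✓ 0x4D83D  — 4 lookups
#3 VA=0x981C00081FE (w,kernel):
  L0: frame=0x30 idx=19 entry=0x4E007 [P=1 RW=1 US=1 PS=0]
  L1: frame=0x4E idx=7 entry=0x51007 [P=1 RW=1 US=1 PS=0]
  L2: frame=0x51 idx=0 entry=0x53007 [P=1 RW=1 US=1 PS=0]
  L3: frame=0x53 idx=8 entry=0x54005 [P=1 RW=0 US=1 PS=0]
  ✗ PROTECTION_VIOLATION  [4 reads]
#4 VA=0x3810160718D (r,kernel):
  L0: frame=0x30 idx=7 entry=0x57007 [P=1 RW=1 US=1 PS=0]
  L1: frame=0x57 idx=4 entry=0x58007 [P=1 RW=1 US=1 PS=0]
  L2: frame=0x58 idx=11 entry=0x5A007 [P=1 RW=1 US=1 PS=0]
  L3: frame=0x5A idx=7 entry=0x5D007 [P=1 RW=1 US=1 PS=0]
  ✓ 0x5D18D  — 4 lookups
#5 VA=0x80583E17FF0 (w,user):
  L0: frame=0x30 idx=16 entry=0x5E007 [P=1 RW=1 US=1 PS=0]
  L1: frame=0x5E idx=22 entry=0x61007 [P=1 RW=1 US=1 PS=0]
  L2: frame=0x61 idx=31 entry=0x62007 [P=1 RW=1 US=1 PS=0]
  L3: frame=0x62 idx=23 entry=0x64003 [P=1 RW=1 US=0 PS=0]
  ✗ PROTECTION_VIOLATION  [4 reads]

Access #0 fault: NONE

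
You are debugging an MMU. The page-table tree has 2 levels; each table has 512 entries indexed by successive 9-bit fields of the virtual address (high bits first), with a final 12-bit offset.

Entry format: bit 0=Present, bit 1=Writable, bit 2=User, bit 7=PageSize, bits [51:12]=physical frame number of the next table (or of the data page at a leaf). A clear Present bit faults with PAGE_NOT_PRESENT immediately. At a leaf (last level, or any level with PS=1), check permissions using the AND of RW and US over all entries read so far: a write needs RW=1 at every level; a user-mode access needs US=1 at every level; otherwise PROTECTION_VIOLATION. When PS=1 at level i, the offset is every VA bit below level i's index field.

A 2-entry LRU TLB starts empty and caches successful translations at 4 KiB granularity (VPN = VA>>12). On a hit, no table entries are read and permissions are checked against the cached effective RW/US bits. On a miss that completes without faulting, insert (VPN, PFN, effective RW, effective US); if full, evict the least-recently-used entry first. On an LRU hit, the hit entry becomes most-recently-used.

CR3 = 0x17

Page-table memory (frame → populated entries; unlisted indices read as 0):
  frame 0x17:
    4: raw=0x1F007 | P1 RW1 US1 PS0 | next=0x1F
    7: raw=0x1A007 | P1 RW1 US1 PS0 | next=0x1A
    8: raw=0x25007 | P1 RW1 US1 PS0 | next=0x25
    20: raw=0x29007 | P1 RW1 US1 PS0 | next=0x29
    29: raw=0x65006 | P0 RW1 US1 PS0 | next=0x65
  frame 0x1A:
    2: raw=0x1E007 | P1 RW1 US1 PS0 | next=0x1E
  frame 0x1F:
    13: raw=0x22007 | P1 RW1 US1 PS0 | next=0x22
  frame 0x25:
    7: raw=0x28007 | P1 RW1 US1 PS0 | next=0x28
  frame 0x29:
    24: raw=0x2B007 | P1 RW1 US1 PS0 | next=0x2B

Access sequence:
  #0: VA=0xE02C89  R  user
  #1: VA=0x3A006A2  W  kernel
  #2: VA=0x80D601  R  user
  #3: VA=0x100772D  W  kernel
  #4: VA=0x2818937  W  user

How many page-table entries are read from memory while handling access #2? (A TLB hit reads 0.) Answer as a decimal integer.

Trace:
#0 VA=0xE02C89 (r,user):
  lvl0: tbl 0x17, slot 7 ⇒ 0x1A007 (P1/RW1/US1/PS0)
  lvl1: tbl 0x1A, slot 2 ⇒ 0x1E007 (P1/RW1/US1/PS0)
  → PA=0x1EC89  (2 entries read)
#1 VA=0x3A006A2 (w,kernel):
  lvl0: tbl 0x17, slot 29 ⇒ 0x65006 (P0/RW1/US1/PS0)
  ✗ PAGE_NOT_PRESENT  [1 reads]
#2 VA=0x80D601 (r,user):
  lvl0: tbl 0x17, slot 4 ⇒ 0x1F007 (P1/RW1/US1/PS0)
  lvl1: tbl 0x1F, slot 13 ⇒ 0x22007 (P1/RW1/US1/PS0)
  → PA=0x22601  (2 entries read)
#3 VA=0x100772D (w,kernel):
  lvl0: tbl 0x17, slot 8 ⇒ 0x25007 (P1/RW1/US1/PS0)
  lvl1: tbl 0x25, slot 7 ⇒ 0x28007 (P1/RW1/US1/PS0)
  → PA=0x2872D  (2 entries read)
#4 VA=0x2818937 (w,user):
  lvl0: tbl 0x17, slot 20 ⇒ 0x29007 (P1/RW1/US1/PS0)
  lvl1: tbl 0x29, slot 24 ⇒ 0x2B007 (P1/RW1/US1/PS0)
  → PA=0x2B937  (2 entries read)

Entries read for #2: 2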